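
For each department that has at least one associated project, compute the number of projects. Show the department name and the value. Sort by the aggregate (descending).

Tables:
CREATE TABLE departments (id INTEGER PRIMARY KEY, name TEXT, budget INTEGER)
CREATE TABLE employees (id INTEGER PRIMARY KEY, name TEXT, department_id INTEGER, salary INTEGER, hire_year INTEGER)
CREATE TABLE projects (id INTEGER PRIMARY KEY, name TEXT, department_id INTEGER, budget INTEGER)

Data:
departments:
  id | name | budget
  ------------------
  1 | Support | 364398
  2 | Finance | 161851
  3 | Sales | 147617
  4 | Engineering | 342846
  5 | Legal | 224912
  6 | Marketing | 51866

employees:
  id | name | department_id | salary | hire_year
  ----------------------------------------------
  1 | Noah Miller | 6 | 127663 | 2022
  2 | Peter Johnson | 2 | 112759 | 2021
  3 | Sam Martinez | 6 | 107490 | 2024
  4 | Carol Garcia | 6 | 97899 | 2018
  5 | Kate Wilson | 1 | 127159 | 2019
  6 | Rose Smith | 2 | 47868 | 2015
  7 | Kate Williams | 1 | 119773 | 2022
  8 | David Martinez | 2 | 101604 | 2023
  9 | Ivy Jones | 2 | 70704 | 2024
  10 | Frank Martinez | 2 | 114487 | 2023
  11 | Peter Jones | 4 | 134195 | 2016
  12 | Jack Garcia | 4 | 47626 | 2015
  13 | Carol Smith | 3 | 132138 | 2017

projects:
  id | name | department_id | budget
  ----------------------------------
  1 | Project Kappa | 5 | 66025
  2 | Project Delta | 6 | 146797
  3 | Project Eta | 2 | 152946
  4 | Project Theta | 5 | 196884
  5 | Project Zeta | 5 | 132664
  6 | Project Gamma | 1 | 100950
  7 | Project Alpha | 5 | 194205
SELECT p.name, COUNT(*) AS n FROM projects c JOIN departments p ON c.department_id = p.id GROUP BY p.id, p.name ORDER BY n DESC

Execution result:
name | n
Legal | 4
Support | 1
Finance | 1
Marketing | 1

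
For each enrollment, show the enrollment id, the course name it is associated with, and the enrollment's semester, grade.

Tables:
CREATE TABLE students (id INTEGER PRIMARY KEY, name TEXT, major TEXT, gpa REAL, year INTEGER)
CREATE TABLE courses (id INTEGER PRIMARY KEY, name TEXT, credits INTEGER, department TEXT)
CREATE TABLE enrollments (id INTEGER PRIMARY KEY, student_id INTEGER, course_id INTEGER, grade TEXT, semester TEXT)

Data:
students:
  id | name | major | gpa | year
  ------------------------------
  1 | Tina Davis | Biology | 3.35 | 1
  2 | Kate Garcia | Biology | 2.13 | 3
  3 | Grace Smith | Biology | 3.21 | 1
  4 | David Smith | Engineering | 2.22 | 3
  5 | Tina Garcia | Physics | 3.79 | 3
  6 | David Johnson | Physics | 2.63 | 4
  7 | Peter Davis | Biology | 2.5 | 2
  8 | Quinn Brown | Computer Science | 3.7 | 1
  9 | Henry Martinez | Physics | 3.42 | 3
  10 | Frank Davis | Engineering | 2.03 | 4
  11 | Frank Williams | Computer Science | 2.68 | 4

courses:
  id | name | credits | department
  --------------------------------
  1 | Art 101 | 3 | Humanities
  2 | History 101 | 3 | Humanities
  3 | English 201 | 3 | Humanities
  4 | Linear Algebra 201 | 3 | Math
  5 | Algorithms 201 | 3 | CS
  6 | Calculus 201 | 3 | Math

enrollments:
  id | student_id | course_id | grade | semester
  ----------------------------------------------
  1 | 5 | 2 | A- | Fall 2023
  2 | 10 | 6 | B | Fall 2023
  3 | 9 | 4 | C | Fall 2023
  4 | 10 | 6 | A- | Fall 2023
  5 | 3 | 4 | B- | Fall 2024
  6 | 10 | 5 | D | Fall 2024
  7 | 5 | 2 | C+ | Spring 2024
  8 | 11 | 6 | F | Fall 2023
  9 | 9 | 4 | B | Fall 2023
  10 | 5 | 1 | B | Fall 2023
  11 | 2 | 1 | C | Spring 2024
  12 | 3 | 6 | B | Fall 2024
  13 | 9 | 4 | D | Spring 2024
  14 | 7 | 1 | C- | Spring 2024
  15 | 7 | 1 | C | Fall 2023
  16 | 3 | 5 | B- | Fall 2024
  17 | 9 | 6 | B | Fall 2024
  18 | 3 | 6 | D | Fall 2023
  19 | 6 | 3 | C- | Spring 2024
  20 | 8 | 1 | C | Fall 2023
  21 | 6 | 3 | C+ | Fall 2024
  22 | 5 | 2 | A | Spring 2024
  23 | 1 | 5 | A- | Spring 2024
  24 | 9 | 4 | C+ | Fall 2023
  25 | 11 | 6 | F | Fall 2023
SELECT c.id, p.name AS course, c.semester, c.grade FROM enrollments c JOIN courses p ON c.course_id = p.id

Execution result:
id | course | semester | grade
1 | History 101 | Fall 2023 | A-
2 | Calculus 201 | Fall 2023 | B
3 | Linear Algebra 201 | Fall 2023 | C
4 | Calculus 201 | Fall 2023 | A-
5 | Linear Algebra 201 | Fall 2024 | B-
6 | Algorithms 201 | Fall 2024 | D
7 | History 101 | Spring 2024 | C+
8 | Calculus 201 | Fall 2023 | F
9 | Linear Algebra 201 | Fall 2023 | B
10 | Art 101 | Fall 2023 | B
11 | Art 101 | Spring 2024 | C
12 | Calculus 201 | Fall 2024 | B
13 | Linear Algebra 201 | Spring 2024 | D
14 | Art 101 | Spring 2024 | C-
15 | Art 101 | Fall 2023 | C
16 | Algorithms 201 | Fall 2024 | B-
17 | Calculus 201 | Fall 2024 | B
18 | Calculus 201 | Fall 2023 | D
19 | English 201 | Spring 2024 | C-
20 | Art 101 | Fall 2023 | C
21 | English 201 | Fall 2024 | C+
22 | History 101 | Spring 2024 | A
23 | Algorithms 201 | Spring 2024 | A-
24 | Linear Algebra 201 | Fall 2023 | C+
25 | Calculus 201 | Fall 2023 | F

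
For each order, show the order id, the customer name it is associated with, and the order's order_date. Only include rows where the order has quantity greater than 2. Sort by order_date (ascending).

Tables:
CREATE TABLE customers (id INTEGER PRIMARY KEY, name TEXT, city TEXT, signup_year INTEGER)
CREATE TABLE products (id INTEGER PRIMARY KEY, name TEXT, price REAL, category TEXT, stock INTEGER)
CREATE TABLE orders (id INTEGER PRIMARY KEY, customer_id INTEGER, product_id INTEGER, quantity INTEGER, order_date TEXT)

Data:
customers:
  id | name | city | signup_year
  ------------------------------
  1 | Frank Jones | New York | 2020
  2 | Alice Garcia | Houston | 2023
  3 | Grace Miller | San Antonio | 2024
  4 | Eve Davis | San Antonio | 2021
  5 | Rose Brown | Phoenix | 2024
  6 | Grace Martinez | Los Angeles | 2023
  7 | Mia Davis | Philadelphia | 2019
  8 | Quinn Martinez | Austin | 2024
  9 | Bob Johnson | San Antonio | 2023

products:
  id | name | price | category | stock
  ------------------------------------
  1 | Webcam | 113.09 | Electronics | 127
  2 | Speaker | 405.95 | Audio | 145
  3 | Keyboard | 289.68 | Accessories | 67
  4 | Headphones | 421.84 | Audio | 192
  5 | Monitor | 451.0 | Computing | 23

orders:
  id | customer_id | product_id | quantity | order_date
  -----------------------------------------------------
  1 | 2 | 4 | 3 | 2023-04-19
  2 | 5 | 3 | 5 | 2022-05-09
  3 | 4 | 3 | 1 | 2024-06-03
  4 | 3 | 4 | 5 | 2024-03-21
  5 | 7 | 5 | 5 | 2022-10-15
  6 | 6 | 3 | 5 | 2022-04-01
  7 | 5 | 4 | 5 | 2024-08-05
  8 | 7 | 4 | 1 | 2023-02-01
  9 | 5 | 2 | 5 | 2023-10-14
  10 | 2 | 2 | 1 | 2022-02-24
SELECT c.id, p.name AS customer, c.order_date FROM orders c JOIN customers p ON c.customer_id = p.id WHERE c.quantity > 2 ORDER BY c.order_date ASC

Execution result:
id | customer | order_date
6 | Grace Martinez | 2022-04-01
2 | Rose Brown | 2022-05-09
5 | Mia Davis | 2022-10-15
1 | Alice Garcia | 2023-04-19
9 | Rose Brown | 2023-10-14
4 | Grace Miller | 2024-03-21
7 | Rose Brown | 2024-08-05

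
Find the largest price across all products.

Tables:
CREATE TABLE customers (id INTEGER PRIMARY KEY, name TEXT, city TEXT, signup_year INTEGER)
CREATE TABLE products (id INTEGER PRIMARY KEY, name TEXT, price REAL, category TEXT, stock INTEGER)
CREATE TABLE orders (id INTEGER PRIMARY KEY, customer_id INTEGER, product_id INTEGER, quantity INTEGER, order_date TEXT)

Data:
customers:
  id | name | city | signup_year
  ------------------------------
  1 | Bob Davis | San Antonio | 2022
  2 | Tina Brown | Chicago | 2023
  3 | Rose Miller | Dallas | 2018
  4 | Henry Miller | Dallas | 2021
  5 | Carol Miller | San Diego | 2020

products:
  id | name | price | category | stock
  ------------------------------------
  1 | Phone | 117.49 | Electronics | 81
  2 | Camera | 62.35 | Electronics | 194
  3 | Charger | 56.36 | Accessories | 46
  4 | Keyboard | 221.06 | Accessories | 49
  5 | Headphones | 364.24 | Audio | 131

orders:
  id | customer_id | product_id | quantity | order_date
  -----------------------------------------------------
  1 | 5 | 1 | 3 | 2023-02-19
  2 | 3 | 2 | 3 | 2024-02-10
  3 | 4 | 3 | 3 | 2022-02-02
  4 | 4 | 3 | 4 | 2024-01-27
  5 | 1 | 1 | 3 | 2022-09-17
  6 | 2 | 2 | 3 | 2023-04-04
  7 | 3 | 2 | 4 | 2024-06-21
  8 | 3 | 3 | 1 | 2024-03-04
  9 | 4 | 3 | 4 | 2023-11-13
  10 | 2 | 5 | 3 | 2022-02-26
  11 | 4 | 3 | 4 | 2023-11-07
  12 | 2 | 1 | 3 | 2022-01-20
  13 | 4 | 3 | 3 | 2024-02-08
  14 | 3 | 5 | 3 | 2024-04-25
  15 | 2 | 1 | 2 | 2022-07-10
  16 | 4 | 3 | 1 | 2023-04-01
SELECT MAX(price) FROM products

Execution result:
364.24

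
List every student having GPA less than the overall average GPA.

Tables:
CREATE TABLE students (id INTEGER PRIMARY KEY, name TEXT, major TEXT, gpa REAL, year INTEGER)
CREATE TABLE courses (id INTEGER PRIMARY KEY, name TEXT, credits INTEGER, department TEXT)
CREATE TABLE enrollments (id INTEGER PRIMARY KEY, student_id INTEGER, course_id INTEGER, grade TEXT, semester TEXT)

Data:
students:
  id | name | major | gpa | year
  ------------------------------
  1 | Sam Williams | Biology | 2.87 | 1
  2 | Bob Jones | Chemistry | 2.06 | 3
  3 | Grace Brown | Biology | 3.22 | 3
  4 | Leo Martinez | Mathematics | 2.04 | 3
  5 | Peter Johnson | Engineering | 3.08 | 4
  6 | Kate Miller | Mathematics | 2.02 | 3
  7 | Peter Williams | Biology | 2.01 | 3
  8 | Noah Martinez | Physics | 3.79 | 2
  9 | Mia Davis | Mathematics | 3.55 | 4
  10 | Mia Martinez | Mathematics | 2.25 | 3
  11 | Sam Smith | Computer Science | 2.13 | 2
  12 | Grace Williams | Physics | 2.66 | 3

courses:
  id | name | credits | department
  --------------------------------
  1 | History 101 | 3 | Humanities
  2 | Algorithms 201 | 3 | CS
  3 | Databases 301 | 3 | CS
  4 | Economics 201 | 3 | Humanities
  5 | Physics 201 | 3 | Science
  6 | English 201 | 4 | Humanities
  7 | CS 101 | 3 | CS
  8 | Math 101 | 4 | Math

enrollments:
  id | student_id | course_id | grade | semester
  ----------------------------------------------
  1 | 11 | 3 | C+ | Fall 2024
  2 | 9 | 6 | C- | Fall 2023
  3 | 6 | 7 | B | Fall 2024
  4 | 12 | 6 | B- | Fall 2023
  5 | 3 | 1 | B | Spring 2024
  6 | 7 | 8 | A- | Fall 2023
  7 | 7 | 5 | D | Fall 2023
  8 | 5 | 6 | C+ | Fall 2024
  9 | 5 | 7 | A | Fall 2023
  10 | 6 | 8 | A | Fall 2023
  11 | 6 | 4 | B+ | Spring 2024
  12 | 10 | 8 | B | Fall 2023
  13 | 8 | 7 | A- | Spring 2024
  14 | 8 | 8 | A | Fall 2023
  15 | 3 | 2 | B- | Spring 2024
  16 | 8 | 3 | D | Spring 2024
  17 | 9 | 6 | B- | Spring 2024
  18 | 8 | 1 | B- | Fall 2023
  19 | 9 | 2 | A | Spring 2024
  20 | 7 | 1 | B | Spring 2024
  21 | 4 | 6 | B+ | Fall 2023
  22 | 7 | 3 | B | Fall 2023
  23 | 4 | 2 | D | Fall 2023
SELECT name, gpa FROM students WHERE gpa < (SELECT AVG(gpa) FROM students)

Execution result:
name | gpa
Bob Jones | 2.06
Leo Martinez | 2.04
Kate Miller | 2.02
Peter Williams | 2.01
Mia Martinez | 2.25
Sam Smith | 2.13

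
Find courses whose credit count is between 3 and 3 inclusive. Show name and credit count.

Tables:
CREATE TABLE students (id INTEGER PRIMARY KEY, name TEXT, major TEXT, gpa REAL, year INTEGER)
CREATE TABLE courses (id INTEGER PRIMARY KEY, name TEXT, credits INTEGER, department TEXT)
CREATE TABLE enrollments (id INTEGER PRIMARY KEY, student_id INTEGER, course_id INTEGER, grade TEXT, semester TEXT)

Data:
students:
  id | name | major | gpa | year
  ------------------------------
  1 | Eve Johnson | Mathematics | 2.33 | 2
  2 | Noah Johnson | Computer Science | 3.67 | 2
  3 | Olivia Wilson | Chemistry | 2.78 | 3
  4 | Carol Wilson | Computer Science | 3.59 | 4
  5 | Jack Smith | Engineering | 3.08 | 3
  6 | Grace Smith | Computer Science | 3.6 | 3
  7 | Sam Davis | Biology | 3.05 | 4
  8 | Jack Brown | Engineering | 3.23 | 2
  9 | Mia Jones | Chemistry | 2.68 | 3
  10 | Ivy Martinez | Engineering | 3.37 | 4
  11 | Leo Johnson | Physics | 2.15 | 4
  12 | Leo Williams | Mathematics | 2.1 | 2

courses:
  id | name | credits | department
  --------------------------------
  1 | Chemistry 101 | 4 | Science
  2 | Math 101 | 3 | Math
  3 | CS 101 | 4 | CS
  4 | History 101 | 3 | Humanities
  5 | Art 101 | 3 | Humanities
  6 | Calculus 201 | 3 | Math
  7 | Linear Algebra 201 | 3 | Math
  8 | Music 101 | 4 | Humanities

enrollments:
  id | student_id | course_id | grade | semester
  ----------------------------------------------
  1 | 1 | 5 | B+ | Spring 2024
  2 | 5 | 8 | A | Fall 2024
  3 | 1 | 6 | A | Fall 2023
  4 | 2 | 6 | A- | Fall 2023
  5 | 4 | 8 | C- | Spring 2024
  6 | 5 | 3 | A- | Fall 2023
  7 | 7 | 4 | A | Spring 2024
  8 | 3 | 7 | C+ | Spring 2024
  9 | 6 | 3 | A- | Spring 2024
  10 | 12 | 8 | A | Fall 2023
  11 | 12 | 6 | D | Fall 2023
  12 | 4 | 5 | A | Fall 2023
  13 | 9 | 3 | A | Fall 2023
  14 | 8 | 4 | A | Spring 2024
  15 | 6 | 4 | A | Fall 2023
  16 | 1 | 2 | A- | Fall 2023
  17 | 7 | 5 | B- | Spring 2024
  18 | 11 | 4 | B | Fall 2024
SELECT name, credits FROM courses WHERE credits BETWEEN 3 AND 3

Execution result:
name | credits
Math 101 | 3
History 101 | 3
Art 101 | 3
Calculus 201 | 3
Linear Algebra 201 | 3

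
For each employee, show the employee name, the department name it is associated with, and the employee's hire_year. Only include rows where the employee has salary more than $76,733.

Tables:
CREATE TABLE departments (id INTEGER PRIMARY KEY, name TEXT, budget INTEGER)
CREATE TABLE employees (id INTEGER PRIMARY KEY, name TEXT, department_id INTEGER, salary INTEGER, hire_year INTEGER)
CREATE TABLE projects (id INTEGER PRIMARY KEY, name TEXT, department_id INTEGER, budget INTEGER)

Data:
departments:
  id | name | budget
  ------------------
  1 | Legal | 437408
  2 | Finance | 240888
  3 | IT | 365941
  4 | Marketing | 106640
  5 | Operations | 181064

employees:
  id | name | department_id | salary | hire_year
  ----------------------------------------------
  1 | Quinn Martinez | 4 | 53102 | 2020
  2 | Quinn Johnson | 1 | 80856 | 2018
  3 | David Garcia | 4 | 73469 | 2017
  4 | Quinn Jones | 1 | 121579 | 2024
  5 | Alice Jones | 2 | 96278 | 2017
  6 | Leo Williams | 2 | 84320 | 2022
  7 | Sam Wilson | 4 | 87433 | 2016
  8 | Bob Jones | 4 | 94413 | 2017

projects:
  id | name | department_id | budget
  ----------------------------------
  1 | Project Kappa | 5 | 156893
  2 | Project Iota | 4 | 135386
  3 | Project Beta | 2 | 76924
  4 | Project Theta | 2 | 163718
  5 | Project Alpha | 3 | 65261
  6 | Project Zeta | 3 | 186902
SELECT c.name, p.name AS department, c.hire_year FROM employees c JOIN departments p ON c.department_id = p.id WHERE c.salary > 76733

Execution result:
name | department | hire_year
Quinn Johnson | Legal | 2018
Quinn Jones | Legal | 2024
Alice Jones | Finance | 2017
Leo Williams | Finance | 2022
Sam Wilson | Marketing | 2016
Bob Jones | Marketing | 2017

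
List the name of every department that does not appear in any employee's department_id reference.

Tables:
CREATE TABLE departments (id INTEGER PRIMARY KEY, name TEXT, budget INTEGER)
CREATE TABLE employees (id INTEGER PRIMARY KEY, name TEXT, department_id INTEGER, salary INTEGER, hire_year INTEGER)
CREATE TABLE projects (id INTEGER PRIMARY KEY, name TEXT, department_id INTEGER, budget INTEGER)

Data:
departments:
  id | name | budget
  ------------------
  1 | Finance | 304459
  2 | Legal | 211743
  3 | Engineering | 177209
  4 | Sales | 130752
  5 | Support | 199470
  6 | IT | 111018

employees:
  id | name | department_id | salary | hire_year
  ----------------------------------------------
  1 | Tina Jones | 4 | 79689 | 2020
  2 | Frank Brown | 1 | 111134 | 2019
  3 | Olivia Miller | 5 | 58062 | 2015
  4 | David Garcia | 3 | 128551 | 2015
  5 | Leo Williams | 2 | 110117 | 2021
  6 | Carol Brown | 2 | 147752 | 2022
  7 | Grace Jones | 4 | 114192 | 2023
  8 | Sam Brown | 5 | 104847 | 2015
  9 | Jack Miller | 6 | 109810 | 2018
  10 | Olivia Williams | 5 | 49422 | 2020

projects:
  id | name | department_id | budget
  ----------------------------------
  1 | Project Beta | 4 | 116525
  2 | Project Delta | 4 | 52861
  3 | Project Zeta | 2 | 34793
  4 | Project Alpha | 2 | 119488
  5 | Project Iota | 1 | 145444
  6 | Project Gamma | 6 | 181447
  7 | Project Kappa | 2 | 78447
SELECT p.name FROM departments p LEFT JOIN employees c ON c.department_id = p.id WHERE c.id IS NULL

Execution result:
(no rows)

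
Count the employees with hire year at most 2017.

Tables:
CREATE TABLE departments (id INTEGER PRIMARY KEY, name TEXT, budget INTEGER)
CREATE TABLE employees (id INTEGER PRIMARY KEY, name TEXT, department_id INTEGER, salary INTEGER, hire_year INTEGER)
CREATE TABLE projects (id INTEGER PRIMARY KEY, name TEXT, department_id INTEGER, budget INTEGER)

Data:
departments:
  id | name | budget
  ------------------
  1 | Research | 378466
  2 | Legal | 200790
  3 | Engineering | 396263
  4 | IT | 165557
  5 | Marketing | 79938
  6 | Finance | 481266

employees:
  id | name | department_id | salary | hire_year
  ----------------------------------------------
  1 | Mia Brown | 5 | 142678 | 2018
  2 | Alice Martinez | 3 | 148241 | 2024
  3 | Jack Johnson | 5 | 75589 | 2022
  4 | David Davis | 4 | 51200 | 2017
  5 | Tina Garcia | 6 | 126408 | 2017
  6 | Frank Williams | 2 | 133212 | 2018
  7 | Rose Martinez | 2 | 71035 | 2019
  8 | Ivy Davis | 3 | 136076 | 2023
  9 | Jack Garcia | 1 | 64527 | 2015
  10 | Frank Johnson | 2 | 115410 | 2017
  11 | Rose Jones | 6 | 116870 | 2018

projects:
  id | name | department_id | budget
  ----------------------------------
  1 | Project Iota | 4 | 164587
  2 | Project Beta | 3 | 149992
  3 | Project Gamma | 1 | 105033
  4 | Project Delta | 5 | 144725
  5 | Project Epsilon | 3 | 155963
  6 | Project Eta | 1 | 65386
SELECT COUNT(*) FROM employees WHERE hire_year <= 2017

Execution result:
4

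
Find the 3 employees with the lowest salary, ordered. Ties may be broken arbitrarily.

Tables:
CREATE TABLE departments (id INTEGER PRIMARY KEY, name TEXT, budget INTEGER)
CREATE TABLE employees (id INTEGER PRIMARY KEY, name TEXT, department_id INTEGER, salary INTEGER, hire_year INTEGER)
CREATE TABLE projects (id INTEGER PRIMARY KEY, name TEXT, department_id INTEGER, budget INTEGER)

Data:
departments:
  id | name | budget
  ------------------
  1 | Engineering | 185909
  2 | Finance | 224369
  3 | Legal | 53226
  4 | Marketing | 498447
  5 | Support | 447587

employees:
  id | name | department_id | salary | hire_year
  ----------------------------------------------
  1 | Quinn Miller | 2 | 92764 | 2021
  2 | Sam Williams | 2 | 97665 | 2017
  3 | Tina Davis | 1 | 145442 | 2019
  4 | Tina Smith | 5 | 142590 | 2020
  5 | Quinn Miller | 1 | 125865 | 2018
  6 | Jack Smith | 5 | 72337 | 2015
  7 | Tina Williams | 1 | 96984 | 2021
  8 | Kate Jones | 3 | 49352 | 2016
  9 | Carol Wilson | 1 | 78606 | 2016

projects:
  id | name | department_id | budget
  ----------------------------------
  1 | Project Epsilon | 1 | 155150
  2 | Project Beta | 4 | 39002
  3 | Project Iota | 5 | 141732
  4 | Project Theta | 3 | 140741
SELECT name, salary FROM employees ORDER BY salary ASC LIMIT 3

Execution result:
name | salary
Kate Jones | 49352
Jack Smith | 72337
Carol Wilson | 78606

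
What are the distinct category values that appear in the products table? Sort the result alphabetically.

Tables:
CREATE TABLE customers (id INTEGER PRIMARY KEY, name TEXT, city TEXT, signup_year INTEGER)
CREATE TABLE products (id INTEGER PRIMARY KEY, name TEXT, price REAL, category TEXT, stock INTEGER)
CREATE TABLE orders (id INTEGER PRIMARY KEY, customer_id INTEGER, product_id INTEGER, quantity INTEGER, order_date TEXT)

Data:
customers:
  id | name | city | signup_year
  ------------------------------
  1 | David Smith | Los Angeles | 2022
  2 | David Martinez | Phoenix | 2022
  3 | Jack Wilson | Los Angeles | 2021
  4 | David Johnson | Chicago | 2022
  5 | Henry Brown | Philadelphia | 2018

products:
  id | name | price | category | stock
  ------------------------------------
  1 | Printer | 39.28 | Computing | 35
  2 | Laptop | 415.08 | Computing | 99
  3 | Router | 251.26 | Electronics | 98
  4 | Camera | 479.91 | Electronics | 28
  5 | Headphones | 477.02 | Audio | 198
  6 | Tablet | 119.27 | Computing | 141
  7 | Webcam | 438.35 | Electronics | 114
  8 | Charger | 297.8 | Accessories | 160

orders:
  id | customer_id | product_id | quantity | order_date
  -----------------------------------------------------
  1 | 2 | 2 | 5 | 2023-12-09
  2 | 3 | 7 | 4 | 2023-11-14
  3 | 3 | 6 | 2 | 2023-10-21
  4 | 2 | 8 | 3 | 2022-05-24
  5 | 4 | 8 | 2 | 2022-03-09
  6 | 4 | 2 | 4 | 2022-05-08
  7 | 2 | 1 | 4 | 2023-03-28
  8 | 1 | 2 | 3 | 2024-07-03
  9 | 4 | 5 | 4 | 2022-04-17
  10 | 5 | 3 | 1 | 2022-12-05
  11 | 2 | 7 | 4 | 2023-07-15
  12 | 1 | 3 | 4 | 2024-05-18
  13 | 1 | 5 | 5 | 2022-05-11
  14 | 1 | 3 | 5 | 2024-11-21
SELECT DISTINCT category FROM products ORDER BY category

Execution result:
category
Accessories
Audio
Computing
Electronics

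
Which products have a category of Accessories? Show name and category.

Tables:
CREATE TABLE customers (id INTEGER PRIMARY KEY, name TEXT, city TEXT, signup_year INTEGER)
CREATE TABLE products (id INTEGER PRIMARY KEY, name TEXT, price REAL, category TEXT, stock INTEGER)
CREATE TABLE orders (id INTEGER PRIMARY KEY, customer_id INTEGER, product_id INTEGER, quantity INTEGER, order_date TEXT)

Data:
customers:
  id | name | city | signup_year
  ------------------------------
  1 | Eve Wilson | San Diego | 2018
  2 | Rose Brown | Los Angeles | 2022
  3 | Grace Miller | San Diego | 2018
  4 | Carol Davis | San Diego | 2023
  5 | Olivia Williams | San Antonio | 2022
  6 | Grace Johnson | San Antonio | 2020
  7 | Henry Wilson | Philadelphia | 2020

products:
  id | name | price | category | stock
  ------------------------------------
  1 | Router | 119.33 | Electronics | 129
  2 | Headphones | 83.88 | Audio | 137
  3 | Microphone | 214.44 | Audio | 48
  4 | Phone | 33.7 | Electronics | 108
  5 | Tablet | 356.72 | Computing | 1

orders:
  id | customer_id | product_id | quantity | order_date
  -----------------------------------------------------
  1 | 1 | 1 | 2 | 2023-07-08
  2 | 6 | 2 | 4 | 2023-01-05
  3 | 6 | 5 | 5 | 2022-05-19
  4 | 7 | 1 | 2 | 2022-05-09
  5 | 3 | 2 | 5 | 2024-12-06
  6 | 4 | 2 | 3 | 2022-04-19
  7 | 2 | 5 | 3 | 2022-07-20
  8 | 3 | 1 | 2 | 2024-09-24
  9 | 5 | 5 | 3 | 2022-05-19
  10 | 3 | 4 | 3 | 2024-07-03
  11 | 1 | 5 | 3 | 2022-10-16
SELECT name, category FROM products WHERE category = 'Accessories'

Execution result:
(no rows)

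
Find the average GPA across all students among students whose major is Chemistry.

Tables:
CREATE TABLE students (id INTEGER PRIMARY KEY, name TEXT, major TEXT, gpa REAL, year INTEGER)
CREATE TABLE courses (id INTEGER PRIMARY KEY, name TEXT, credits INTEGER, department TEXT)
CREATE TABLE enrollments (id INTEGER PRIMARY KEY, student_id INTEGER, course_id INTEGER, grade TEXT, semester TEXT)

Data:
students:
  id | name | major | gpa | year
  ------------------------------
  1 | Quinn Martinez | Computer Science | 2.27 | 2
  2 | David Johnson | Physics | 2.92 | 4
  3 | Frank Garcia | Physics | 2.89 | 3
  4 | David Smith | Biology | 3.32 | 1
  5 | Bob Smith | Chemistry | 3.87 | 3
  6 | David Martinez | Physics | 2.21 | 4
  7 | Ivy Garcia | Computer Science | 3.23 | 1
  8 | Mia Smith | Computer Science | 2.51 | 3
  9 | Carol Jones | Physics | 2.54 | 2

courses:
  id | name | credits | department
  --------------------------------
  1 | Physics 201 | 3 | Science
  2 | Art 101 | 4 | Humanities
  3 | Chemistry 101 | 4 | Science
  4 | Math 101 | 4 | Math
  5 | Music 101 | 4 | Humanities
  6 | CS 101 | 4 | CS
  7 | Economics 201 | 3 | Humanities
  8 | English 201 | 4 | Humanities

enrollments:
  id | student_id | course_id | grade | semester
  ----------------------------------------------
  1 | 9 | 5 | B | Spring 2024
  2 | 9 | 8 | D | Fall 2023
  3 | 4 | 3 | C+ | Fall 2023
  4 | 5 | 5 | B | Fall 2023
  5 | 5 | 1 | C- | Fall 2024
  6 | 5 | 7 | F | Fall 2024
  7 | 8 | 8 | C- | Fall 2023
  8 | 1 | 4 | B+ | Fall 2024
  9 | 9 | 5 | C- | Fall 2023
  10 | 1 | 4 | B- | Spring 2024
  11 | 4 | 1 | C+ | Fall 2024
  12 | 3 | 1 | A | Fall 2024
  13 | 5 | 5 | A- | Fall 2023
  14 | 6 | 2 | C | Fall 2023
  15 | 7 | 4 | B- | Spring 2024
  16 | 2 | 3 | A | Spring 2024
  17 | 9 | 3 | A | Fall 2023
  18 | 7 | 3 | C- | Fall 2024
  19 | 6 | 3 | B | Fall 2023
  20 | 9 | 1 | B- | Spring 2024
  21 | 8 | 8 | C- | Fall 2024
SELECT AVG(gpa) FROM students WHERE major = 'Chemistry'

Execution result:
3.87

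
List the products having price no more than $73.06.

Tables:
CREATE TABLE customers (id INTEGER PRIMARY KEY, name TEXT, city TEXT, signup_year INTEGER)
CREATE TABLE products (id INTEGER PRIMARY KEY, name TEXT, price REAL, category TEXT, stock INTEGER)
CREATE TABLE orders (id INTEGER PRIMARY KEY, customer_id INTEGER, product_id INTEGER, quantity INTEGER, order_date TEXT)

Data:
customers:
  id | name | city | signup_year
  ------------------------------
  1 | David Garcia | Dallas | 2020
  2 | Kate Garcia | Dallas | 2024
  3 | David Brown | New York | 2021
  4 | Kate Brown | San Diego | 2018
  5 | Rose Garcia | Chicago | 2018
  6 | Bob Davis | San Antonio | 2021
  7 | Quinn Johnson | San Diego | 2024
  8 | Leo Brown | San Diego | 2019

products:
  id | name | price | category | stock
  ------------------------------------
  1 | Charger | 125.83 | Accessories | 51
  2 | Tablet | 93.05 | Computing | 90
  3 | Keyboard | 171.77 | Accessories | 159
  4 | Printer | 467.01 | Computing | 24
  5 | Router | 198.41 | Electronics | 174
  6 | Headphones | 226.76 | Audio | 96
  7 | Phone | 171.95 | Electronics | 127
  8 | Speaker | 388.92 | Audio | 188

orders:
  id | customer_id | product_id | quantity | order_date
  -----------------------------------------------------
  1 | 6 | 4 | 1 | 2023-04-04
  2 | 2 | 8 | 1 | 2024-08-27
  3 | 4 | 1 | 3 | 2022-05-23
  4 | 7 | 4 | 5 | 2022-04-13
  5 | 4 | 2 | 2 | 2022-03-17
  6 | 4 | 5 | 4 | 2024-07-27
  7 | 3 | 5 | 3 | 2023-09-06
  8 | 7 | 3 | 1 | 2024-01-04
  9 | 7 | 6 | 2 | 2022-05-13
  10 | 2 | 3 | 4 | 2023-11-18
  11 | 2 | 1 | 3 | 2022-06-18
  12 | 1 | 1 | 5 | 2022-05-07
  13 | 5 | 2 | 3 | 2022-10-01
SELECT name, price FROM products WHERE price <= 73.06

Execution result:
(no rows)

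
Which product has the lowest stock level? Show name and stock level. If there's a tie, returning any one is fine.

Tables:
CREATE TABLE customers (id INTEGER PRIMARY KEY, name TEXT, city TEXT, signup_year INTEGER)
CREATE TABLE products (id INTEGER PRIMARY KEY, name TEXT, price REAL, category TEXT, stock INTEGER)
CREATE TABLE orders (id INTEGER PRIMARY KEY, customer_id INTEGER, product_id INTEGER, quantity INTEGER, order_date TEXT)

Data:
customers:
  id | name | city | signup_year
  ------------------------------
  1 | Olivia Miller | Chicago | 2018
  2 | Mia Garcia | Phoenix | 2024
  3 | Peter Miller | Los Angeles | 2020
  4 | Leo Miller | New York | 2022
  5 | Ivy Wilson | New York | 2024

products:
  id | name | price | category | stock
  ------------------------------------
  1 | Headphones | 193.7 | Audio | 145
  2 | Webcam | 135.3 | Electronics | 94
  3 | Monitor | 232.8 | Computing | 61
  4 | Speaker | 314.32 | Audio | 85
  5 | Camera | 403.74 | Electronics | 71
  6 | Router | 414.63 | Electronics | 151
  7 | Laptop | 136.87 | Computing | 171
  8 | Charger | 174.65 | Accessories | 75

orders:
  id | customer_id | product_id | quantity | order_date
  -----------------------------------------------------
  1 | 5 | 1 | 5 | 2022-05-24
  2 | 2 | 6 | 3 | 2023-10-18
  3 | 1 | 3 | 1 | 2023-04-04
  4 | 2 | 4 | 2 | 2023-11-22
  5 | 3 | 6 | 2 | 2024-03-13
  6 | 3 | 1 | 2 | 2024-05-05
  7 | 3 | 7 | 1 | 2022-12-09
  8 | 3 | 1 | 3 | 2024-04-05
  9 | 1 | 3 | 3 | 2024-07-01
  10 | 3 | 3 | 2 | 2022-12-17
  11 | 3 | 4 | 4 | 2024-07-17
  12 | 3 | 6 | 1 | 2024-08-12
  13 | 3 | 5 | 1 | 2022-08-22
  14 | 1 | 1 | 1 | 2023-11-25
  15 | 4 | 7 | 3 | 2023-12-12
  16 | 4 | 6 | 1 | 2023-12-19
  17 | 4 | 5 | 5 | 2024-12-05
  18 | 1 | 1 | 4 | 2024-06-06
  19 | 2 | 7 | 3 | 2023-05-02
SELECT name, stock FROM products ORDER BY stock ASC LIMIT 1

Execution result:
name | stock
Monitor | 61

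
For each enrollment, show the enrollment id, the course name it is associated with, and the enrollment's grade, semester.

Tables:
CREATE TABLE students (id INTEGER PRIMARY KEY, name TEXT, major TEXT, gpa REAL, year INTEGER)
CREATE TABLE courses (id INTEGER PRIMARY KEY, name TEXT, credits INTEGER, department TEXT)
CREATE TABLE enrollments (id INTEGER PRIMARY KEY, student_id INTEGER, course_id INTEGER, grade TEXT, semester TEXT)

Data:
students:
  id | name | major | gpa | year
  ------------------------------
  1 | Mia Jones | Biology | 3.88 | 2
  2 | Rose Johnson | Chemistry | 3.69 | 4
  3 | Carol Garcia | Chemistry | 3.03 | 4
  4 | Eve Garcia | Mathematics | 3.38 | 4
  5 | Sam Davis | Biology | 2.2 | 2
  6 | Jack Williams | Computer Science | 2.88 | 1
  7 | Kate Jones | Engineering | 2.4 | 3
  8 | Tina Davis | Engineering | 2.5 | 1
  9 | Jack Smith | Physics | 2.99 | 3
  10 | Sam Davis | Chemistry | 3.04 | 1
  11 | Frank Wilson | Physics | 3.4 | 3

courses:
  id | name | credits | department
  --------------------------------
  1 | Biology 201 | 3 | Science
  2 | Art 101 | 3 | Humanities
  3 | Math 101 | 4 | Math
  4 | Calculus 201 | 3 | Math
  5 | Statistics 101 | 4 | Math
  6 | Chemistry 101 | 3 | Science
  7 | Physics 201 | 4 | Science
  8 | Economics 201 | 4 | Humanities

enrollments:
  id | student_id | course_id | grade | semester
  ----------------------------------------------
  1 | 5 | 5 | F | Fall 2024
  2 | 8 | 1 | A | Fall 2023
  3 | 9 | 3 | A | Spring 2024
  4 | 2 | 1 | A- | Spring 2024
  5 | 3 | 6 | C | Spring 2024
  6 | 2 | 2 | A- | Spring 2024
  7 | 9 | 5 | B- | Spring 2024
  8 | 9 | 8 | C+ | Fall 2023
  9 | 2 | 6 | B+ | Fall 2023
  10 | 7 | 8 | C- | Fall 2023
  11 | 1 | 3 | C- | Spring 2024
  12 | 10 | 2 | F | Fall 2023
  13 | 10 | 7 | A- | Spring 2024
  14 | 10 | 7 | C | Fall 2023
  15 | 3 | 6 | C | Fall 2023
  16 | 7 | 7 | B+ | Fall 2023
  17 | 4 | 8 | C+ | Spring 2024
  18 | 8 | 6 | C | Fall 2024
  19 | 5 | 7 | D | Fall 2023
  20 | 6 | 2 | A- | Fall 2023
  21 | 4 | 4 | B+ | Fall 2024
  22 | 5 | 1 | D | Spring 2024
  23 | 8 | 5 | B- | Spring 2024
SELECT c.id, p.name AS course, c.grade, c.semester FROM enrollments c JOIN courses p ON c.course_id = p.id

Execution result:
id | course | grade | semester
1 | Statistics 101 | F | Fall 2024
2 | Biology 201 | A | Fall 2023
3 | Math 101 | A | Spring 2024
4 | Biology 201 | A- | Spring 2024
5 | Chemistry 101 | C | Spring 2024
6 | Art 101 | A- | Spring 2024
7 | Statistics 101 | B- | Spring 2024
8 | Economics 201 | C+ | Fall 2023
9 | Chemistry 101 | B+ | Fall 2023
10 | Economics 201 | C- | Fall 2023
11 | Math 101 | C- | Spring 2024
12 | Art 101 | F | Fall 2023
13 | Physics 201 | A- | Spring 2024
14 | Physics 201 | C | Fall 2023
15 | Chemistry 101 | C | Fall 2023
16 | Physics 201 | B+ | Fall 2023
17 | Economics 201 | C+ | Spring 2024
18 | Chemistry 101 | C | Fall 2024
19 | Physics 201 | D | Fall 2023
20 | Art 101 | A- | Fall 2023
21 | Calculus 201 | B+ | Fall 2024
22 | Biology 201 | D | Spring 2024
23 | Statistics 101 | B- | Spring 2024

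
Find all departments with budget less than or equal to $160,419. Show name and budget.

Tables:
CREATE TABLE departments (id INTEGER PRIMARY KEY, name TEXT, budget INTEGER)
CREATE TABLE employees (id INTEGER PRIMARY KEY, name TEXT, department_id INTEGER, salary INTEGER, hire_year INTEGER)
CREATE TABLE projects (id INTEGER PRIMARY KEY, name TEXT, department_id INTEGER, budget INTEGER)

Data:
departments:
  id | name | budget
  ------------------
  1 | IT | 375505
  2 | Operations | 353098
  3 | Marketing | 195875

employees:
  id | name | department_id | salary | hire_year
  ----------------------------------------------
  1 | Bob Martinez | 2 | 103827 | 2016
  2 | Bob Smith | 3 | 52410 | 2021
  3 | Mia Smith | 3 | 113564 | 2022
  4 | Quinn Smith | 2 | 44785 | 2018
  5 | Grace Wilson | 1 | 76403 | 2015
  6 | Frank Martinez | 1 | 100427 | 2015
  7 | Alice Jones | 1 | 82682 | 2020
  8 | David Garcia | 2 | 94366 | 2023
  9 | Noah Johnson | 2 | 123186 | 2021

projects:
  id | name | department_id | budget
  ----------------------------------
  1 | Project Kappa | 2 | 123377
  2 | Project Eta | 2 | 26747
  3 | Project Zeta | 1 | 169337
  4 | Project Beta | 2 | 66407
SELECT name, budget FROM departments WHERE budget <= 160419

Execution result:
(no rows)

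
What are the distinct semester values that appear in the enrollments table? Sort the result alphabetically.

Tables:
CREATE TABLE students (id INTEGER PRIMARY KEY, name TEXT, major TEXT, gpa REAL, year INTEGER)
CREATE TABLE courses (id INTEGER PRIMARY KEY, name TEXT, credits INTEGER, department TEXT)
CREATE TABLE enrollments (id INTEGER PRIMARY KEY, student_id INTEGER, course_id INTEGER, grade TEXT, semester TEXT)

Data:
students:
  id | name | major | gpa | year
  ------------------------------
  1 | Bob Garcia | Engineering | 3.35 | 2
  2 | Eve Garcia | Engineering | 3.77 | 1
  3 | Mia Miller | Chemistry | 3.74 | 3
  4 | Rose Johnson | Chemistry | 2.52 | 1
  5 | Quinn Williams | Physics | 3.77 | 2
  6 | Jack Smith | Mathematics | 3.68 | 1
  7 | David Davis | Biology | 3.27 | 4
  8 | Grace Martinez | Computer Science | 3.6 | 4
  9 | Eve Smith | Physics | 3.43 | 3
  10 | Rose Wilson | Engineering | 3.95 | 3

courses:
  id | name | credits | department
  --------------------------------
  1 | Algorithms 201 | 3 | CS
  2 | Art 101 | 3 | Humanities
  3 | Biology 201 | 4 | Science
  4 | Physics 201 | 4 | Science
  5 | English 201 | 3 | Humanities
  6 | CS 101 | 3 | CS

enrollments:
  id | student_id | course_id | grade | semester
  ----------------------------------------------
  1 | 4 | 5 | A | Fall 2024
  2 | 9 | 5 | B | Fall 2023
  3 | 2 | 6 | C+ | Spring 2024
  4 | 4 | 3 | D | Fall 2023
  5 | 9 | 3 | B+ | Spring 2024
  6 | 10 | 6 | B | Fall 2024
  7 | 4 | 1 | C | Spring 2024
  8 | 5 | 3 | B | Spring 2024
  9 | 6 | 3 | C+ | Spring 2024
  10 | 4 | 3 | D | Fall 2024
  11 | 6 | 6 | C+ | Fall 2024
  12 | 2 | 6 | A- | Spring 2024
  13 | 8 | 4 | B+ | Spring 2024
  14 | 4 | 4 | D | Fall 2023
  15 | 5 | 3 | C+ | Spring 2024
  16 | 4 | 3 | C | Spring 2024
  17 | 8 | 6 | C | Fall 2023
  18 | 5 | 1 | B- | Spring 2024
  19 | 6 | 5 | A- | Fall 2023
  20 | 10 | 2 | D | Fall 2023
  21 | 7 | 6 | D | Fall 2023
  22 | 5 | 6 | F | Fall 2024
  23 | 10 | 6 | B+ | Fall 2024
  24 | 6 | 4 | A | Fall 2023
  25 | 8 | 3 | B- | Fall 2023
SELECT DISTINCT semester FROM enrollments ORDER BY semester

Execution result:
semester
Fall 2023
Fall 2024
Spring 2024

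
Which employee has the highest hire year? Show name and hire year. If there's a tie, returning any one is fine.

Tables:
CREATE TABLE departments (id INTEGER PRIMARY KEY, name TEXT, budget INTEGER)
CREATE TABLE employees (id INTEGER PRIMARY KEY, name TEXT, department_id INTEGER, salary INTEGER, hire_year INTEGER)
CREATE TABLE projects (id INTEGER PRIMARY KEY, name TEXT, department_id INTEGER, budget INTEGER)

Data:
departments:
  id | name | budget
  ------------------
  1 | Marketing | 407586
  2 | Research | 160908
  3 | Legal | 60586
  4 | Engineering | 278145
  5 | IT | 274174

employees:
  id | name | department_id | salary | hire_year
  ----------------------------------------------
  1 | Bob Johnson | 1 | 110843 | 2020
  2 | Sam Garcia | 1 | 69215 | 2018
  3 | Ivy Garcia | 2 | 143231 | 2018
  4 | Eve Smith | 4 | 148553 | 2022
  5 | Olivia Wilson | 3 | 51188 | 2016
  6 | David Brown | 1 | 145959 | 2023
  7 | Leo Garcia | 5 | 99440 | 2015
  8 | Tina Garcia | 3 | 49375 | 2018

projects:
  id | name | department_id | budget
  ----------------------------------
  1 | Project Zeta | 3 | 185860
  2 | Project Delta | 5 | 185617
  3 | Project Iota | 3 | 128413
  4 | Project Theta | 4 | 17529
SELECT name, hire_year FROM employees ORDER BY hire_year DESC LIMIT 1

Execution result:
name | hire_year
David Brown | 2023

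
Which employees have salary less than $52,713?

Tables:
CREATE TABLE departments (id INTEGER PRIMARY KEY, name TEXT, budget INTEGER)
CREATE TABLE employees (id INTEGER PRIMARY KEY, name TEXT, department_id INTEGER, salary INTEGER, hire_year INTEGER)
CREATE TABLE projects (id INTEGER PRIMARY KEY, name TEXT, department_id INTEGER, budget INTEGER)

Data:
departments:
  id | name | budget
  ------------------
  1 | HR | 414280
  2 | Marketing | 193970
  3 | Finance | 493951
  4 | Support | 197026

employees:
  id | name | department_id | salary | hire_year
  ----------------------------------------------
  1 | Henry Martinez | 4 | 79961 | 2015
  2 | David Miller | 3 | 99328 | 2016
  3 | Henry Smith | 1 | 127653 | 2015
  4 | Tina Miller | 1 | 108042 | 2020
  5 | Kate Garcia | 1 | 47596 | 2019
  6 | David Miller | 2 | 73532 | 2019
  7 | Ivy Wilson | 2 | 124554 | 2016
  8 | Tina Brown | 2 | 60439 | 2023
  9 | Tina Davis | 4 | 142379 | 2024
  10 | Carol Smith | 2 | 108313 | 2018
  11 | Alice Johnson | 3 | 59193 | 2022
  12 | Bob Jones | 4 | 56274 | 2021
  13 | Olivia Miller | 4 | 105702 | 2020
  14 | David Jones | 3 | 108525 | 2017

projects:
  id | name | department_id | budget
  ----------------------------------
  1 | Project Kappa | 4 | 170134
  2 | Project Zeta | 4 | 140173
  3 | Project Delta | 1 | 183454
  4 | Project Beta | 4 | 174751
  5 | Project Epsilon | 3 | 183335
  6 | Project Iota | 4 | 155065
SELECT name, salary FROM employees WHERE salary < 52713

Execution result:
name | salary
Kate Garcia | 47596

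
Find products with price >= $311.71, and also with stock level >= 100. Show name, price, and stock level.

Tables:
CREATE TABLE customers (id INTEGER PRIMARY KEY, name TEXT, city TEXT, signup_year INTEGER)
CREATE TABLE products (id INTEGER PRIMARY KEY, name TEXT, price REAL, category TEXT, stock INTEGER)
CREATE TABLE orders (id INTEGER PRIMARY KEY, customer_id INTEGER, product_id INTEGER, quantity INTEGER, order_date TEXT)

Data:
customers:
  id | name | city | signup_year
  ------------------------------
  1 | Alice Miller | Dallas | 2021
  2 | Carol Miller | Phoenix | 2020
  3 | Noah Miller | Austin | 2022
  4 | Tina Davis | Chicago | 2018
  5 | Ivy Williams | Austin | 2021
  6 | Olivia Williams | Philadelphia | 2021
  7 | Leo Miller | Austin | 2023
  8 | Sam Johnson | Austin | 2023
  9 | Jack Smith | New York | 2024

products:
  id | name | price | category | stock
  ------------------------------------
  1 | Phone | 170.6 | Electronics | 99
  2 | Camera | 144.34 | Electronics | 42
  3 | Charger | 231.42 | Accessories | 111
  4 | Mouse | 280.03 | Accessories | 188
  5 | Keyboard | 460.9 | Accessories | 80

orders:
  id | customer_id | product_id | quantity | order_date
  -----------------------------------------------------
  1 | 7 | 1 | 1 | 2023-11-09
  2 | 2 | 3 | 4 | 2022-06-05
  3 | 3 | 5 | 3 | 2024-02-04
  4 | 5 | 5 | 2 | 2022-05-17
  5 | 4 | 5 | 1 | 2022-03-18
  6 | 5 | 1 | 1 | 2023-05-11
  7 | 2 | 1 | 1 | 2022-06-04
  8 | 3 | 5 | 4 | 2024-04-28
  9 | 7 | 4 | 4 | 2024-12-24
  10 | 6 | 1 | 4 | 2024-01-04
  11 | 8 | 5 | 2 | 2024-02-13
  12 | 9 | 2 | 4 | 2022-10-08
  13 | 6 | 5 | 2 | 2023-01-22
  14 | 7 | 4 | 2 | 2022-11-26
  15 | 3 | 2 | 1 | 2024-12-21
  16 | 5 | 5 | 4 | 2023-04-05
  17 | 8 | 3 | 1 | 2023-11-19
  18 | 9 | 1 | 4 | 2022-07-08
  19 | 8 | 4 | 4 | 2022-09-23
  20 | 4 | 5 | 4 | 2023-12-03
SELECT name, price, stock FROM products WHERE price >= 311.71 AND stock >= 100

Execution result:
(no rows)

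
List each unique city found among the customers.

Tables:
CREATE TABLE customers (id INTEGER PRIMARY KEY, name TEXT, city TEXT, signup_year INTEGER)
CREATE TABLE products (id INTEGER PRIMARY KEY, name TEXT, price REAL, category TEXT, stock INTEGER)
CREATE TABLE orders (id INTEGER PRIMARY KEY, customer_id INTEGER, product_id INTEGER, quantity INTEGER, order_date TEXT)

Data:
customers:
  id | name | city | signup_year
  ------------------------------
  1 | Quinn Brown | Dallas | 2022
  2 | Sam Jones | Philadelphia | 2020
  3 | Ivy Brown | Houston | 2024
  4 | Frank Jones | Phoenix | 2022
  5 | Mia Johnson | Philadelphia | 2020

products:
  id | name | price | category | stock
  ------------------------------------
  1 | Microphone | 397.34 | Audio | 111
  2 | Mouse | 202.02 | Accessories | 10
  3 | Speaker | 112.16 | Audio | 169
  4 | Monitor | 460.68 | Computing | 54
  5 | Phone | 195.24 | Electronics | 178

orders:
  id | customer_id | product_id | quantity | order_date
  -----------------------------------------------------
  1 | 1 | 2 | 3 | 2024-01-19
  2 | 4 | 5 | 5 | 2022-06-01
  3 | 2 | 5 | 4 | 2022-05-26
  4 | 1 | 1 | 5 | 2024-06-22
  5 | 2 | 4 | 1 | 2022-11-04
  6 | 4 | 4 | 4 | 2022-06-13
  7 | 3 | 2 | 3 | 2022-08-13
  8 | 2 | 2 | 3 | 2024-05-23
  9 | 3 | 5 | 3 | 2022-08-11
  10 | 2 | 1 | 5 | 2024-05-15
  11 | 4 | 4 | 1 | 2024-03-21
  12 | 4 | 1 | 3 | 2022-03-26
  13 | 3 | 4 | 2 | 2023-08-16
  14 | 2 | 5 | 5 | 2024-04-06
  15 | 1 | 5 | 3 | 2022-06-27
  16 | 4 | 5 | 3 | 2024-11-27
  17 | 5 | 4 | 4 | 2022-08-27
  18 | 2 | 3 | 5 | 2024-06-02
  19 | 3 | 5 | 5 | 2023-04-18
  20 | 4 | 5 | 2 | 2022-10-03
SELECT DISTINCT city FROM customers

Execution result:
city
Dallas
Philadelphia
Houston
Phoenix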